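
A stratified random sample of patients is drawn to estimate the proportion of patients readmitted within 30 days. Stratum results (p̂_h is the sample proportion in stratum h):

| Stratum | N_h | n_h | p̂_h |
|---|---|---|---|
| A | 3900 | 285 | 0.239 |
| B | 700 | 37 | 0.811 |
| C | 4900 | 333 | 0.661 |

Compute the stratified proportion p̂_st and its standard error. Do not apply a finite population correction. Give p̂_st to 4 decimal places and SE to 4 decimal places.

N = 9500; stratum weights W_h = N_h/N.
p̂_st = Σ W_h p̂_h = (3900·0.239 + 700·0.811 + 4900·0.661)/9500 = 0.49881
V̂(p̂_st) = Σ W_h² p̂_h(1−p̂_h)/(n_h−1):
  stratum A: (3900/9500)²·0.239·0.761/284 = 0.000107931
  stratum B: (700/9500)²·0.811·0.189/36 = 2.31169e-05
  stratum C: (4900/9500)²·0.661·0.339/332 = 0.000179559
V̂(p̂_st) = 0.000310607; SE = √V̂ = 0.0176241

p̂_st ≈ 0.4988, SE ≈ 0.0176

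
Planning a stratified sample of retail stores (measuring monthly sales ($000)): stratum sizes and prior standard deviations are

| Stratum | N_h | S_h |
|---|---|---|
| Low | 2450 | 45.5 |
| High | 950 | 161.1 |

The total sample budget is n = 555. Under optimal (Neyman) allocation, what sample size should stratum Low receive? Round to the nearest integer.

Neyman allocation: n_h = n · N_h S_h / Σ N_i S_i, with n = 555.
  stratum Low: N_h·S_h = 2450·45.5 = 111475.00
  stratum High: N_h·S_h = 950·161.1 = 153045.00
Σ N_h S_h = 264520.00
n for stratum Low = 555·111475.00/264520.00 = 233.890 → 234

234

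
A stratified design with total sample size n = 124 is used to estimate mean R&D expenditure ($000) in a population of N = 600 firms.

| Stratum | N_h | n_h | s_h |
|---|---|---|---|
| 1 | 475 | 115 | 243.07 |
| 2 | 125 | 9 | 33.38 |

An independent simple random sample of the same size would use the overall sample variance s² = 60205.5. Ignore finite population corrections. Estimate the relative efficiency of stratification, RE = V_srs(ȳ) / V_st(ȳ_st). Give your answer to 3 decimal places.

RE ≈ 1.483

V̂(ȳ_st) = Σ W_h² s_h²/n_h, with W_h = N_h/N and N = 600:
  stratum 1: (475/600)²·243.07²/115 = 321.995
  stratum 2: (125/600)²·33.38²/9 = 5.37338
V_st = 327.369
V_srs = s²/n = 60205.5/124 = 485.528
Relative efficiency = V_srs / V_st = 485.528/327.369 = 1.4831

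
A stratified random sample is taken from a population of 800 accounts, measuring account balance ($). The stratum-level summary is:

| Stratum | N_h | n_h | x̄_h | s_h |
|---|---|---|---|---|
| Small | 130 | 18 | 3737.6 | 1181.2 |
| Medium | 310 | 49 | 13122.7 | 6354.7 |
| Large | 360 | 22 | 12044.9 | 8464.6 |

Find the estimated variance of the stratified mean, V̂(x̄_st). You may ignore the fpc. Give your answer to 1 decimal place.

V̂(x̄_st) ≈ 785295.3

V̂(x̄_st) = Σ W_h² s_h²/n_h, with W_h = N_h/N and N = 800:
  stratum Small: (130/800)²·1181.2²/18 = 2046.83
  stratum Medium: (310/800)²·6354.7²/49 = 123748
  stratum Large: (360/800)²·8464.6²/22 = 659501
V̂(x̄_st) = 785295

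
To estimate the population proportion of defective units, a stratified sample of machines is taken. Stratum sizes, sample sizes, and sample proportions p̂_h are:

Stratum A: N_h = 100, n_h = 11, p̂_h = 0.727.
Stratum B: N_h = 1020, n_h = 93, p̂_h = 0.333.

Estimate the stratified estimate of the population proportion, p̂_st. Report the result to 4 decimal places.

N = 1120; stratum weights W_h = N_h/N.
p̂_st = Σ W_h p̂_h = (100·0.727 + 1020·0.333)/1120 = 0.36818

p̂_st ≈ 0.3682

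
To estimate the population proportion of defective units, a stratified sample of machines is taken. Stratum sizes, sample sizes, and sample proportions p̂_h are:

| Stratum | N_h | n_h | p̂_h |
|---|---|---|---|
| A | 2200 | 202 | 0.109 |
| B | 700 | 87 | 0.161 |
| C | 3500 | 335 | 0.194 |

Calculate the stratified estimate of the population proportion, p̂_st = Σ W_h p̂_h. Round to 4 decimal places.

p̂_st ≈ 0.1612

N = 6400; stratum weights W_h = N_h/N.
p̂_st = Σ W_h p̂_h = (2200·0.109 + 700·0.161 + 3500·0.194)/6400 = 0.16117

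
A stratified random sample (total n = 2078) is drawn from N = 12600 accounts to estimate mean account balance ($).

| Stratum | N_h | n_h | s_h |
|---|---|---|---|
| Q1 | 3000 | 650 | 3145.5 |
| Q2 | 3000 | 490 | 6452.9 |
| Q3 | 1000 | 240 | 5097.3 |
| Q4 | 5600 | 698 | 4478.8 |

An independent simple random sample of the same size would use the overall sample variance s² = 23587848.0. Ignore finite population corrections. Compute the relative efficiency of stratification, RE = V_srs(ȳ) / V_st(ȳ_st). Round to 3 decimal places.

V̂(ȳ_st) = Σ W_h² s_h²/n_h, with W_h = N_h/N and N = 12600:
  stratum Q1: (3000/12600)²·3145.5²/650 = 862.914
  stratum Q2: (3000/12600)²·6452.9²/490 = 4817.43
  stratum Q3: (1000/12600)²·5097.3²/240 = 681.912
  stratum Q4: (5600/12600)²·4478.8²/698 = 5676.79
V_st = 12039
V_srs = s²/n = 23587848.0/2078 = 11351.2
Relative efficiency = V_srs / V_st = 11351.2/12039 = 0.9429

RE ≈ 0.943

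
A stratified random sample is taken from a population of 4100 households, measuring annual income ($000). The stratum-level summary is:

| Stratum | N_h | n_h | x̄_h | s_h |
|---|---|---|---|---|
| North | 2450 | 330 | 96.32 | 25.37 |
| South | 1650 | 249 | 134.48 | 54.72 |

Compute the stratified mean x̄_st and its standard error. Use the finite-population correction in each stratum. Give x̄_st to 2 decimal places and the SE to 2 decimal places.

x̄_st ≈ 111.68, SE ≈ 1.50

x̄_st = Σ W_h x̄_h = (2450·96.32 + 1650·134.48)/4100 = 111.67707
V̂(x̄_st) = Σ W_h² (1 − n_h/N_h) s_h²/n_h, with W_h = N_h/N and N = 4100:
  stratum North: (2450/4100)²·(1 − 330/2450)·25.37²/330 = 0.602645
  stratum South: (1650/4100)²·(1 − 249/1650)·54.72²/249 = 1.65366
V̂(x̄_st) = 2.25631
SE(x̄_st) = √2.25631 = 1.5021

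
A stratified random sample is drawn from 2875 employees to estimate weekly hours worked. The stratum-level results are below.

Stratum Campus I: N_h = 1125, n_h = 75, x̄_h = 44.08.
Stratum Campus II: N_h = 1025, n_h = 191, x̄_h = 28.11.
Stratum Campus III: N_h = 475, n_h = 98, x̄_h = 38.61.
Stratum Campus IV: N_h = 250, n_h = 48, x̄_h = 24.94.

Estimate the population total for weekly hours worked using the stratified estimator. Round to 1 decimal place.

τ̂_st ≈ 102977.5

τ̂_st = Σ N_h x̄_h = 1125·44.08 + 1025·28.11 + 475·38.61 + 250·24.94 = 102977.5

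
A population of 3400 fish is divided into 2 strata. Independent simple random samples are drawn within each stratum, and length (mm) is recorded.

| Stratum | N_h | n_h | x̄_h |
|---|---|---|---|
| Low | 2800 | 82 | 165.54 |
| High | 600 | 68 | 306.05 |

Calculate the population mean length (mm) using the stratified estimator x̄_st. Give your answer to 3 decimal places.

x̄_st ≈ 190.336

N = Σ N_h = 3400. Stratum weights W_h = N_h/N.
x̄_st = (2800·165.54 + 600·306.05) / 3400 = 190.33588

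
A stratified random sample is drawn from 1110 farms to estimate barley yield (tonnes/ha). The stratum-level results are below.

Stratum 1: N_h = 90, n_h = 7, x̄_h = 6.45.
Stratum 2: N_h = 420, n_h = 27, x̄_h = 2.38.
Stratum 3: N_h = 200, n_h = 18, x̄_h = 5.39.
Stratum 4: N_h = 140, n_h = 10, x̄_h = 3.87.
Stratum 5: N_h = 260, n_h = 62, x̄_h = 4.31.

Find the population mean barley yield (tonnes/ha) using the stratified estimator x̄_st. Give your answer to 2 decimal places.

x̄_st ≈ 3.89

N = Σ N_h = 1110. Stratum weights W_h = N_h/N.
x̄_st = (90·6.45 + 420·2.38 + 200·5.39 + 140·3.87 + 260·4.31) / 1110 = 3.8923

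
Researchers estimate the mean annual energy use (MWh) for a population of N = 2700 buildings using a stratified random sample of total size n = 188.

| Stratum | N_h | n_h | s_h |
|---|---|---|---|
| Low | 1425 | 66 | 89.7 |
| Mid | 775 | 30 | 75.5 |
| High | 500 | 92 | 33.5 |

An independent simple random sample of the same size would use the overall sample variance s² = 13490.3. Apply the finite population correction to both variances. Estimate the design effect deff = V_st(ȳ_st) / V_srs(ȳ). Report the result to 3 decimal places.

V̂(ȳ_st) = Σ W_h² (1 − n_h/N_h) s_h²/n_h, with W_h = N_h/N and N = 2700:
  stratum Low: (1425/2700)²·(1 − 66/1425)·89.7²/66 = 32.3853
  stratum Mid: (775/2700)²·(1 − 30/775)·75.5²/30 = 15.0488
  stratum High: (500/2700)²·(1 − 92/500)·33.5²/92 = 0.341354
V_st = 47.7755
V_srs = (1 − 188/2700)·13490.3/188 = 66.7605
deff = V_st / V_srs = 47.7755/66.7605 = 0.7156

deff ≈ 0.716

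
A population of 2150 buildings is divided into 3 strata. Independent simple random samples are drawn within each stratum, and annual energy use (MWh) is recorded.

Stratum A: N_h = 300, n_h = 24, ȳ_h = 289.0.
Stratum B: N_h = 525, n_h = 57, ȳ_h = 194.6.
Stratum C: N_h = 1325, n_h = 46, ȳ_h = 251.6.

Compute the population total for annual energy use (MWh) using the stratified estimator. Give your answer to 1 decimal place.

τ̂_st ≈ 522235.0

τ̂_st = Σ N_h ȳ_h = 300·289.0 + 525·194.6 + 1325·251.6 = 522235.0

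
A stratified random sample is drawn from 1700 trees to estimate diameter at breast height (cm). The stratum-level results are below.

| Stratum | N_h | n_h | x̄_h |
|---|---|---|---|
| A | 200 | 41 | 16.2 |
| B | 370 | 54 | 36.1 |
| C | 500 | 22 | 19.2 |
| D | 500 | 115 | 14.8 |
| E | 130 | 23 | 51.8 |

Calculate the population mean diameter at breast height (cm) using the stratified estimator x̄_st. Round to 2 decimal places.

x̄_st ≈ 23.72

N = Σ N_h = 1700. Stratum weights W_h = N_h/N.
x̄_st = (200·16.2 + 370·36.1 + 500·19.2 + 500·14.8 + 130·51.8) / 1700 = 23.7241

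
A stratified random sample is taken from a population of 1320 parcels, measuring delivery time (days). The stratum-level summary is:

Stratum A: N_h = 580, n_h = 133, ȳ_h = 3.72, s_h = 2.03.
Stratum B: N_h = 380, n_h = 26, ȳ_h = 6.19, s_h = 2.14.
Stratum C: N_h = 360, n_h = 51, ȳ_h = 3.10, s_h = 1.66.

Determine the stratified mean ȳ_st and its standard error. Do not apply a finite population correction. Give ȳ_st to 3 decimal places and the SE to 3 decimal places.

ȳ_st = Σ W_h ȳ_h = (580·3.72 + 380·6.19 + 360·3.10)/1320 = 4.26197
V̂(ȳ_st) = Σ W_h² s_h²/n_h, with W_h = N_h/N and N = 1320:
  stratum A: (580/1320)²·2.03²/133 = 0.00598203
  stratum B: (380/1320)²·2.14²/26 = 0.0145973
  stratum C: (360/1320)²·1.66²/51 = 0.00401886
V̂(ȳ_st) = 0.0245982
SE(ȳ_st) = √0.0245982 = 0.156838

ȳ_st ≈ 4.262, SE ≈ 0.157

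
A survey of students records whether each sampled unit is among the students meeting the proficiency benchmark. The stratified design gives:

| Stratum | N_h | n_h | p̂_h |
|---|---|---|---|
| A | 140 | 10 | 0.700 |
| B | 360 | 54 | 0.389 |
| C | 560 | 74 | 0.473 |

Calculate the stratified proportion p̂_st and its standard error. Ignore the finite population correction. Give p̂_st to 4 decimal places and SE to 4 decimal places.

p̂_st ≈ 0.4745, SE ≈ 0.0433

N = 1060; stratum weights W_h = N_h/N.
p̂_st = Σ W_h p̂_h = (140·0.700 + 360·0.389 + 560·0.473)/1060 = 0.47445
V̂(p̂_st) = Σ W_h² p̂_h(1−p̂_h)/(n_h−1):
  stratum A: (140/1060)²·0.700·0.300/9 = 0.000407025
  stratum B: (360/1060)²·0.389·0.611/53 = 0.000517259
  stratum C: (560/1060)²·0.473·0.527/73 = 0.000953045
V̂(p̂_st) = 0.00187733; SE = √V̂ = 0.0433282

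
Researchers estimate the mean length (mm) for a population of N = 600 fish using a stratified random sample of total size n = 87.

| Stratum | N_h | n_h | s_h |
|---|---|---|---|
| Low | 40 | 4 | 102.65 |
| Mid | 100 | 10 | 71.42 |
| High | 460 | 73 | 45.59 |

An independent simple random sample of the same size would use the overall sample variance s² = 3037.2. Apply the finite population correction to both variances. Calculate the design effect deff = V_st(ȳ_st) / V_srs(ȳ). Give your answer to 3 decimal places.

V̂(ȳ_st) = Σ W_h² (1 − n_h/N_h) s_h²/n_h, with W_h = N_h/N and N = 600:
  stratum Low: (40/600)²·(1 − 4/40)·102.65²/4 = 10.537
  stratum Mid: (100/600)²·(1 − 10/100)·71.42²/10 = 12.752
  stratum High: (460/600)²·(1 − 73/460)·45.59²/73 = 14.0794
V_st = 37.3684
V_srs = (1 − 87/600)·3037.2/87 = 29.8483
deff = V_st / V_srs = 37.3684/29.8483 = 1.2519

deff ≈ 1.252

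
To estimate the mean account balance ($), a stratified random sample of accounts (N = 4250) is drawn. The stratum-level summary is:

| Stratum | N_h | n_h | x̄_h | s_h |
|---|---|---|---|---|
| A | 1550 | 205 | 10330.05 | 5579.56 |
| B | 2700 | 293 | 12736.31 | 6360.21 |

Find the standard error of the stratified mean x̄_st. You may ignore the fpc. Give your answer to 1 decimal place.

SE(x̄_st) ≈ 275.5

V̂(x̄_st) = Σ W_h² s_h²/n_h, with W_h = N_h/N and N = 4250:
  stratum A: (1550/4250)²·5579.56²/205 = 20199.1
  stratum B: (2700/4250)²·6360.21²/293 = 55721.8
V̂(x̄_st) = 75920.9
SE(x̄_st) = √75920.9 = 275.537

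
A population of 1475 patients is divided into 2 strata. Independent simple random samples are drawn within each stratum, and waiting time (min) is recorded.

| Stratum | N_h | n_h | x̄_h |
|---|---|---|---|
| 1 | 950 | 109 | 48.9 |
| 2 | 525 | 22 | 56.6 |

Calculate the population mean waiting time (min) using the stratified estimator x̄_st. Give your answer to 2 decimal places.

x̄_st ≈ 51.64

N = Σ N_h = 1475. Stratum weights W_h = N_h/N.
x̄_st = (950·48.9 + 525·56.6) / 1475 = 51.6407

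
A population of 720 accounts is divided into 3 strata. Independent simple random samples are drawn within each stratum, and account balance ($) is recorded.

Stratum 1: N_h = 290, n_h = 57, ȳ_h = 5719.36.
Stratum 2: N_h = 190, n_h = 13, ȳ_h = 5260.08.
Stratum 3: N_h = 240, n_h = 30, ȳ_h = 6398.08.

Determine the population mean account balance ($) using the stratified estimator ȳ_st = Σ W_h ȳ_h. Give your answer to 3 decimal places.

N = Σ N_h = 720. Stratum weights W_h = N_h/N.
ȳ_st = (290·5719.36 + 190·5260.08 + 240·6398.08) / 720 = 5824.40111

ȳ_st ≈ 5824.401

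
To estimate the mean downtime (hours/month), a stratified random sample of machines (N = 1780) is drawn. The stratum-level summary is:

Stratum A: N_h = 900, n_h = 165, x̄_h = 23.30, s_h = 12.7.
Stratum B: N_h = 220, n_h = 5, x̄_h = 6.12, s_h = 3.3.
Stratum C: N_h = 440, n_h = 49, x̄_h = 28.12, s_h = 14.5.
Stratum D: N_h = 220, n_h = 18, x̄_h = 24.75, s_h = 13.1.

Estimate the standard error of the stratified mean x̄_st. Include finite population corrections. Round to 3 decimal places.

SE(x̄_st) ≈ 0.777

V̂(x̄_st) = Σ W_h² (1 − n_h/N_h) s_h²/n_h, with W_h = N_h/N and N = 1780:
  stratum A: (900/1780)²·(1 − 165/900)·12.7²/165 = 0.204086
  stratum B: (220/1780)²·(1 − 5/220)·3.3²/5 = 0.0325146
  stratum C: (440/1780)²·(1 − 49/440)·14.5²/49 = 0.232986
  stratum D: (220/1780)²·(1 − 18/220)·13.1²/18 = 0.133722
V̂(x̄_st) = 0.603309
SE(x̄_st) = √0.603309 = 0.77673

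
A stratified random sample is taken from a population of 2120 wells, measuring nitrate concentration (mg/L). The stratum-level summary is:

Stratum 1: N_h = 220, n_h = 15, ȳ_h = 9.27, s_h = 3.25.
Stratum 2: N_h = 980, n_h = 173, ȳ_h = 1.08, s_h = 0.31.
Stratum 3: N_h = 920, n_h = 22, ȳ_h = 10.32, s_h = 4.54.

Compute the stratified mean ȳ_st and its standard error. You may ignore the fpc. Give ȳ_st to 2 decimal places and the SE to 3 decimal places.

ȳ_st = Σ W_h ȳ_h = (220·9.27 + 980·1.08 + 920·10.32)/2120 = 5.93972
V̂(ȳ_st) = Σ W_h² s_h²/n_h, with W_h = N_h/N and N = 2120:
  stratum 1: (220/2120)²·3.25²/15 = 0.00758314
  stratum 2: (980/2120)²·0.31²/173 = 0.000118702
  stratum 3: (920/2120)²·4.54²/22 = 0.176438
V̂(ȳ_st) = 0.18414
SE(ȳ_st) = √0.18414 = 0.429116

ȳ_st ≈ 5.94, SE ≈ 0.429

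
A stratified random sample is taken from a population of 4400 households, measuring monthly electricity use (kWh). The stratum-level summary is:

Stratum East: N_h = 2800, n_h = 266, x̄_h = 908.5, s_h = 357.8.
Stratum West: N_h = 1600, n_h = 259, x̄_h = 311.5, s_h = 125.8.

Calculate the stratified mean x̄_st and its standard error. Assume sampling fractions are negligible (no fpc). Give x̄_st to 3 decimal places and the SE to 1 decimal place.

x̄_st = Σ W_h x̄_h = (2800·908.5 + 1600·311.5)/4400 = 691.40909
V̂(x̄_st) = Σ W_h² s_h²/n_h, with W_h = N_h/N and N = 4400:
  stratum East: (2800/4400)²·357.8²/266 = 194.899
  stratum West: (1600/4400)²·125.8²/259 = 8.07972
V̂(x̄_st) = 202.979
SE(x̄_st) = √202.979 = 14.2471

x̄_st ≈ 691.409, SE ≈ 14.2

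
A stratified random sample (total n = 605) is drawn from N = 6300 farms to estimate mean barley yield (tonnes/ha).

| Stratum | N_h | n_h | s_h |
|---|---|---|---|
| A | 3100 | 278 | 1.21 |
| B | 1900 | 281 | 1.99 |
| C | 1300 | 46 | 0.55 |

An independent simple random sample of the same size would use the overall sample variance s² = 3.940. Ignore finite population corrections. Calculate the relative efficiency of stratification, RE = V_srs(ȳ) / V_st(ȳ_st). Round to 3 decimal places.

RE ≈ 2.296

V̂(ȳ_st) = Σ W_h² s_h²/n_h, with W_h = N_h/N and N = 6300:
  stratum A: (3100/6300)²·1.21²/278 = 0.00127517
  stratum B: (1900/6300)²·1.99²/281 = 0.00128182
  stratum C: (1300/6300)²·0.55²/46 = 0.00028001
V_st = 0.002837
V_srs = s²/n = 3.940/605 = 0.0065124
Relative efficiency = V_srs / V_st = 0.0065124/0.002837 = 2.2955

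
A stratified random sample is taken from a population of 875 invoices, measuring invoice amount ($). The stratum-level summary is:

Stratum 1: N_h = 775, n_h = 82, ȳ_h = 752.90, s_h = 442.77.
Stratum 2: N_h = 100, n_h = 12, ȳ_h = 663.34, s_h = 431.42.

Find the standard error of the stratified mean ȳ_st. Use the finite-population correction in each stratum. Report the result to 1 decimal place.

V̂(ȳ_st) = Σ W_h² (1 − n_h/N_h) s_h²/n_h, with W_h = N_h/N and N = 875:
  stratum 1: (775/875)²·(1 − 82/775)·442.77²/82 = 1677.11
  stratum 2: (100/875)²·(1 − 12/100)·431.42²/12 = 178.273
V̂(ȳ_st) = 1855.38
SE(ȳ_st) = √1855.38 = 43.0741

SE(ȳ_st) ≈ 43.1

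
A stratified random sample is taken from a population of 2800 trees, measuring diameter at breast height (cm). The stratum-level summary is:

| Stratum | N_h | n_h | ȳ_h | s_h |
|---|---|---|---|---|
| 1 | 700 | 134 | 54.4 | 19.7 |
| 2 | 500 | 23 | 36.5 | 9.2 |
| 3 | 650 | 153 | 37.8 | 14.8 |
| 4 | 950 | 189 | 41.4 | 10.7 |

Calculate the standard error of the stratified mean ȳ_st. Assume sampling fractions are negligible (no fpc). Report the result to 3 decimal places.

V̂(ȳ_st) = Σ W_h² s_h²/n_h, with W_h = N_h/N and N = 2800:
  stratum 1: (700/2800)²·19.7²/134 = 0.181012
  stratum 2: (500/2800)²·9.2²/23 = 0.117347
  stratum 3: (650/2800)²·14.8²/153 = 0.0771512
  stratum 4: (950/2800)²·10.7²/189 = 0.0697328
V̂(ȳ_st) = 0.445243
SE(ȳ_st) = √0.445243 = 0.667265

SE(ȳ_st) ≈ 0.667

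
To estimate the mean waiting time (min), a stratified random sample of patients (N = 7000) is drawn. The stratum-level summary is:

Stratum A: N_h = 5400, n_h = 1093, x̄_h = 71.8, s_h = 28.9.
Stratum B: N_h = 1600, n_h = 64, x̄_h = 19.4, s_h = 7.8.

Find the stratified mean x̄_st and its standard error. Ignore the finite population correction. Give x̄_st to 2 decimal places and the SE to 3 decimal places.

x̄_st ≈ 59.82, SE ≈ 0.710

x̄_st = Σ W_h x̄_h = (5400·71.8 + 1600·19.4)/7000 = 59.82286
V̂(x̄_st) = Σ W_h² s_h²/n_h, with W_h = N_h/N and N = 7000:
  stratum A: (5400/7000)²·28.9²/1093 = 0.454744
  stratum B: (1600/7000)²·7.8²/64 = 0.0496653
V̂(x̄_st) = 0.504409
SE(x̄_st) = √0.504409 = 0.710218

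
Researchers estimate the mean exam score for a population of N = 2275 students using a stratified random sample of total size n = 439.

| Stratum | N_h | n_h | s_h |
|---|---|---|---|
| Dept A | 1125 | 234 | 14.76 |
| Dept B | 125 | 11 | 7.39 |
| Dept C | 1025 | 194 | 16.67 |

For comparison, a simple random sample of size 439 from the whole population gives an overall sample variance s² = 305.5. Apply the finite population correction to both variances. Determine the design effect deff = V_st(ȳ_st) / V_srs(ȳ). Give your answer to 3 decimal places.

V̂(ȳ_st) = Σ W_h² (1 − n_h/N_h) s_h²/n_h, with W_h = N_h/N and N = 2275:
  stratum Dept A: (1125/2275)²·(1 − 234/1125)·14.76²/234 = 0.180312
  stratum Dept B: (125/2275)²·(1 − 11/125)·7.39²/11 = 0.0136694
  stratum Dept C: (1025/2275)²·(1 − 194/1025)·16.67²/194 = 0.235739
V_st = 0.42972
V_srs = (1 − 439/2275)·305.5/439 = 0.561614
deff = V_st / V_srs = 0.42972/0.561614 = 0.7652

deff ≈ 0.765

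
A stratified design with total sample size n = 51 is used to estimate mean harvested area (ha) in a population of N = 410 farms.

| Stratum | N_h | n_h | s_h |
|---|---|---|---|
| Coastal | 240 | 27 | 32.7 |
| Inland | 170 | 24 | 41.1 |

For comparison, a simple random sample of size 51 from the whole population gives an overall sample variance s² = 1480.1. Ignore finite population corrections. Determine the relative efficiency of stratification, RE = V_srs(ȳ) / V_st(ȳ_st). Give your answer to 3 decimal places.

V̂(ȳ_st) = Σ W_h² s_h²/n_h, with W_h = N_h/N and N = 410:
  stratum Coastal: (240/410)²·32.7²/27 = 13.5702
  stratum Inland: (170/410)²·41.1²/24 = 12.1005
V_st = 25.6707
V_srs = s²/n = 1480.1/51 = 29.0216
Relative efficiency = V_srs / V_st = 29.0216/25.6707 = 1.1305

RE ≈ 1.131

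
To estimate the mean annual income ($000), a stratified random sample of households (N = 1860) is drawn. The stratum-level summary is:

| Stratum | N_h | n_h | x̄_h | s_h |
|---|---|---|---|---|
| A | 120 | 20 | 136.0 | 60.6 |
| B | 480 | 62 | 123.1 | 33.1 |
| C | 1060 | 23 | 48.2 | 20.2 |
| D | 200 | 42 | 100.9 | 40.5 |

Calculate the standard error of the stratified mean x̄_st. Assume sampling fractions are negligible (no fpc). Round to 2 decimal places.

SE(x̄_st) ≈ 2.86

V̂(x̄_st) = Σ W_h² s_h²/n_h, with W_h = N_h/N and N = 1860:
  stratum A: (120/1860)²·60.6²/20 = 0.764279
  stratum B: (480/1860)²·33.1²/62 = 1.17685
  stratum C: (1060/1860)²·20.2²/23 = 5.76183
  stratum D: (200/1860)²·40.5²/42 = 0.451539
V̂(x̄_st) = 8.1545
SE(x̄_st) = √8.1545 = 2.85561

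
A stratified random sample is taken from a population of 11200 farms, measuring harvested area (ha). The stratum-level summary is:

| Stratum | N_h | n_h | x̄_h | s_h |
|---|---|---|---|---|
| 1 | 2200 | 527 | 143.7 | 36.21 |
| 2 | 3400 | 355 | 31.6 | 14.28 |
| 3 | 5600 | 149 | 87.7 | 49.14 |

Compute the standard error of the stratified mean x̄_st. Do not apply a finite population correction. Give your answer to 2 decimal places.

V̂(x̄_st) = Σ W_h² s_h²/n_h, with W_h = N_h/N and N = 11200:
  stratum 1: (2200/11200)²·36.21²/527 = 0.0959966
  stratum 2: (3400/11200)²·14.28²/355 = 0.0529358
  stratum 3: (5600/11200)²·49.14²/149 = 4.05158
V̂(x̄_st) = 4.20051
SE(x̄_st) = √4.20051 = 2.04951

SE(x̄_st) ≈ 2.05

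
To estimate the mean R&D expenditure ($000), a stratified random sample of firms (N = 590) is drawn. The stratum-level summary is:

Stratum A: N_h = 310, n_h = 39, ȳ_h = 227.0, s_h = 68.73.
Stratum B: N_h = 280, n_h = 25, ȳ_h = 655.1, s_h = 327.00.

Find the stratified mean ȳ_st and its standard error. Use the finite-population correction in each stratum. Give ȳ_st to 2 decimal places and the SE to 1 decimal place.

ȳ_st ≈ 430.17, SE ≈ 30.1

ȳ_st = Σ W_h ȳ_h = (310·227.0 + 280·655.1)/590 = 430.16610
V̂(ȳ_st) = Σ W_h² (1 − n_h/N_h) s_h²/n_h, with W_h = N_h/N and N = 590:
  stratum A: (310/590)²·(1 − 39/310)·68.73²/39 = 29.2318
  stratum B: (280/590)²·(1 − 25/280)·327.00²/25 = 877.303
V̂(ȳ_st) = 906.535
SE(ȳ_st) = √906.535 = 30.1087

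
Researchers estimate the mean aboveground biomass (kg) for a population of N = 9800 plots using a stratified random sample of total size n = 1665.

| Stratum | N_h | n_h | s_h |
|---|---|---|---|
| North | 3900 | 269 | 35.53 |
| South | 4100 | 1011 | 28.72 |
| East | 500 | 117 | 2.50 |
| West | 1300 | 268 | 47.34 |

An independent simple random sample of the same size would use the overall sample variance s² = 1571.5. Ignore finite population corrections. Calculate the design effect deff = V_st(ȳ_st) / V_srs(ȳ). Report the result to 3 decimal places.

deff ≈ 1.095

V̂(ȳ_st) = Σ W_h² s_h²/n_h, with W_h = N_h/N and N = 9800:
  stratum North: (3900/9800)²·35.53²/269 = 0.743216
  stratum South: (4100/9800)²·28.72²/1011 = 0.142802
  stratum East: (500/9800)²·2.50²/117 = 0.000139054
  stratum West: (1300/9800)²·47.34²/268 = 0.147149
V_st = 1.03331
V_srs = s²/n = 1571.5/1665 = 0.943844
deff = V_st / V_srs = 1.03331/0.943844 = 1.0948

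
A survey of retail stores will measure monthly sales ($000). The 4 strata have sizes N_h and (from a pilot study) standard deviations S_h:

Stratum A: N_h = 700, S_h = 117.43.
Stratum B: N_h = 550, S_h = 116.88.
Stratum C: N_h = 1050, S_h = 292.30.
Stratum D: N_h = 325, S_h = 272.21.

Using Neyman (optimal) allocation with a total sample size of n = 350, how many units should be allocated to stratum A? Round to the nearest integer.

53

Neyman allocation: n_h = n · N_h S_h / Σ N_i S_i, with n = 350.
  stratum A: N_h·S_h = 700·117.43 = 82201.00
  stratum B: N_h·S_h = 550·116.88 = 64284.00
  stratum C: N_h·S_h = 1050·292.30 = 306915.00
  stratum D: N_h·S_h = 325·272.21 = 88468.25
Σ N_h S_h = 541868.25
n for stratum A = 350·82201.00/541868.25 = 53.095 → 53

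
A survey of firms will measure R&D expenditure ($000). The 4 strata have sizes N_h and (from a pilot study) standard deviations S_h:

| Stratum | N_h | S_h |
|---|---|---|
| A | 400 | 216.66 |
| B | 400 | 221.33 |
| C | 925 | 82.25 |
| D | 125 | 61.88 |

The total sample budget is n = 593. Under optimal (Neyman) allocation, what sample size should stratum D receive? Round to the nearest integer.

Neyman allocation: n_h = n · N_h S_h / Σ N_i S_i, with n = 593.
  stratum A: N_h·S_h = 400·216.66 = 86664.00
  stratum B: N_h·S_h = 400·221.33 = 88532.00
  stratum C: N_h·S_h = 925·82.25 = 76081.25
  stratum D: N_h·S_h = 125·61.88 = 7735.00
Σ N_h S_h = 259012.25
n for stratum D = 593·7735.00/259012.25 = 17.709 → 18

18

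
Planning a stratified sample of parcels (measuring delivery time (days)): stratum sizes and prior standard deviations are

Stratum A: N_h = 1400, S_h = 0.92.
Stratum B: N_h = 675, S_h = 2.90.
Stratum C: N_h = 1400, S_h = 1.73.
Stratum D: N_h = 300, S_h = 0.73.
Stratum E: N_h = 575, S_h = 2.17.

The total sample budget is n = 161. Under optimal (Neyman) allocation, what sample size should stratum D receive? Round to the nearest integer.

5

Neyman allocation: n_h = n · N_h S_h / Σ N_i S_i, with n = 161.
  stratum A: N_h·S_h = 1400·0.92 = 1288.00
  stratum B: N_h·S_h = 675·2.90 = 1957.50
  stratum C: N_h·S_h = 1400·1.73 = 2422.00
  stratum D: N_h·S_h = 300·0.73 = 219.00
  stratum E: N_h·S_h = 575·2.17 = 1247.75
Σ N_h S_h = 7134.25
n for stratum D = 161·219.00/7134.25 = 4.942 → 5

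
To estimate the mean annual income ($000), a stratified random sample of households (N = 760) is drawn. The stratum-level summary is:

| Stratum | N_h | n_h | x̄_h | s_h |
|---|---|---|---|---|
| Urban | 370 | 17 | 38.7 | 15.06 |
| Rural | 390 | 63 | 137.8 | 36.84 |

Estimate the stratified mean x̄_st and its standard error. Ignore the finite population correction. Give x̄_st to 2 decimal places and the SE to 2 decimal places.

x̄_st = Σ W_h x̄_h = (370·38.7 + 390·137.8)/760 = 89.55395
V̂(x̄_st) = Σ W_h² s_h²/n_h, with W_h = N_h/N and N = 760:
  stratum Urban: (370/760)²·15.06²/17 = 3.16211
  stratum Rural: (390/760)²·36.84²/63 = 5.67284
V̂(x̄_st) = 8.83495
SE(x̄_st) = √8.83495 = 2.97237

x̄_st ≈ 89.55, SE ≈ 2.97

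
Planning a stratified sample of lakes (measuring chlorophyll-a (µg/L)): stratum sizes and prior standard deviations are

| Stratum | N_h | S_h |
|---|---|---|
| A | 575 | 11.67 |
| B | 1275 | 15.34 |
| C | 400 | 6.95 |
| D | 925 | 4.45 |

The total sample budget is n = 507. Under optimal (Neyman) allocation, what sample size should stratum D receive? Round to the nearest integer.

63

Neyman allocation: n_h = n · N_h S_h / Σ N_i S_i, with n = 507.
  stratum A: N_h·S_h = 575·11.67 = 6710.25
  stratum B: N_h·S_h = 1275·15.34 = 19558.50
  stratum C: N_h·S_h = 400·6.95 = 2780.00
  stratum D: N_h·S_h = 925·4.45 = 4116.25
Σ N_h S_h = 33165.00
n for stratum D = 507·4116.25/33165.00 = 62.926 → 63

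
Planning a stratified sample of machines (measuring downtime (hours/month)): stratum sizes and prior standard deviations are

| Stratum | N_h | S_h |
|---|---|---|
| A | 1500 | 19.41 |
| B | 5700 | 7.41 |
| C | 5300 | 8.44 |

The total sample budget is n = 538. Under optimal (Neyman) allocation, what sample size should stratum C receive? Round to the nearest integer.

207

Neyman allocation: n_h = n · N_h S_h / Σ N_i S_i, with n = 538.
  stratum A: N_h·S_h = 1500·19.41 = 29115.00
  stratum B: N_h·S_h = 5700·7.41 = 42237.00
  stratum C: N_h·S_h = 5300·8.44 = 44732.00
Σ N_h S_h = 116084.00
n for stratum C = 538·44732.00/116084.00 = 207.314 → 207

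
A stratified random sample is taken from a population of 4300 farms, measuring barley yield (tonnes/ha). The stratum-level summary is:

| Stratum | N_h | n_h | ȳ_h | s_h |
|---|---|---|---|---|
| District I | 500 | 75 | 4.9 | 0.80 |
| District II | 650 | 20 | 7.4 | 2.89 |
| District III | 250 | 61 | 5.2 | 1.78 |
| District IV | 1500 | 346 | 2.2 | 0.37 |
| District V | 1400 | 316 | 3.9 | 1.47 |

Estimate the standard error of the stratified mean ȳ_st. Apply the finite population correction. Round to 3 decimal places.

SE(ȳ_st) ≈ 0.100

V̂(ȳ_st) = Σ W_h² (1 − n_h/N_h) s_h²/n_h, with W_h = N_h/N and N = 4300:
  stratum District I: (500/4300)²·(1 − 75/500)·0.80²/75 = 9.8071e-05
  stratum District II: (650/4300)²·(1 − 20/650)·2.89²/20 = 0.00924874
  stratum District III: (250/4300)²·(1 − 61/250)·1.78²/61 = 0.000132732
  stratum District IV: (1500/4300)²·(1 − 346/1500)·0.37²/346 = 3.70414e-05
  stratum District V: (1400/4300)²·(1 − 316/1400)·1.47²/316 = 0.000561265
V̂(ȳ_st) = 0.0100779
SE(ȳ_st) = √0.0100779 = 0.100389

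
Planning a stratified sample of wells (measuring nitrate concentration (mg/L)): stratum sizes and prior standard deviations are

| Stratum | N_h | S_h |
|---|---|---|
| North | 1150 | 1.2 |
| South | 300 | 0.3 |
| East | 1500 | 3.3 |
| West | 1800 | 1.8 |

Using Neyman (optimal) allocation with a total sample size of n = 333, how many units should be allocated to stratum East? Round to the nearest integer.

Neyman allocation: n_h = n · N_h S_h / Σ N_i S_i, with n = 333.
  stratum North: N_h·S_h = 1150·1.2 = 1380.00
  stratum South: N_h·S_h = 300·0.3 = 90.00
  stratum East: N_h·S_h = 1500·3.3 = 4950.00
  stratum West: N_h·S_h = 1800·1.8 = 3240.00
Σ N_h S_h = 9660.00
n for stratum East = 333·4950.00/9660.00 = 170.637 → 171

171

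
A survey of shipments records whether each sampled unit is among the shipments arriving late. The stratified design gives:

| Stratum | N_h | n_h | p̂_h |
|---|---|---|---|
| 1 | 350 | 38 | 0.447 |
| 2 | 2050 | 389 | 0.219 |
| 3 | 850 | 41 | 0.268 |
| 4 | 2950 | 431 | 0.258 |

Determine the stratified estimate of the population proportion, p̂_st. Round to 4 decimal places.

p̂_st ≈ 0.2571

N = 6200; stratum weights W_h = N_h/N.
p̂_st = Σ W_h p̂_h = (350·0.447 + 2050·0.219 + 850·0.268 + 2950·0.258)/6200 = 0.25715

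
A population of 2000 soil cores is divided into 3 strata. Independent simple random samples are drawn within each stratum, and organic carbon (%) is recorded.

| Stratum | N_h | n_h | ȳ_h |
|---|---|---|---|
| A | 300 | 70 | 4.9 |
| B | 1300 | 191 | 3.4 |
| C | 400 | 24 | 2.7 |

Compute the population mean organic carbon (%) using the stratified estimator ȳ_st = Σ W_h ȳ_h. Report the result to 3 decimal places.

N = Σ N_h = 2000. Stratum weights W_h = N_h/N.
ȳ_st = (300·4.9 + 1300·3.4 + 400·2.7) / 2000 = 3.48500

ȳ_st ≈ 3.485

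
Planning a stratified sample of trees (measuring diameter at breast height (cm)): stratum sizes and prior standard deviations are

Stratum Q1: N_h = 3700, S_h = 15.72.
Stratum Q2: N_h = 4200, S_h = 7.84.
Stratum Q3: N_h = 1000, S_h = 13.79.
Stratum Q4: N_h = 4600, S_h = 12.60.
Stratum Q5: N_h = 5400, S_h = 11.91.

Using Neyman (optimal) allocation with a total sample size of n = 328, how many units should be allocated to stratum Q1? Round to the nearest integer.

Neyman allocation: n_h = n · N_h S_h / Σ N_i S_i, with n = 328.
  stratum Q1: N_h·S_h = 3700·15.72 = 58164.00
  stratum Q2: N_h·S_h = 4200·7.84 = 32928.00
  stratum Q3: N_h·S_h = 1000·13.79 = 13790.00
  stratum Q4: N_h·S_h = 4600·12.60 = 57960.00
  stratum Q5: N_h·S_h = 5400·11.91 = 64314.00
Σ N_h S_h = 227156.00
n for stratum Q1 = 328·58164.00/227156.00 = 83.985 → 84

84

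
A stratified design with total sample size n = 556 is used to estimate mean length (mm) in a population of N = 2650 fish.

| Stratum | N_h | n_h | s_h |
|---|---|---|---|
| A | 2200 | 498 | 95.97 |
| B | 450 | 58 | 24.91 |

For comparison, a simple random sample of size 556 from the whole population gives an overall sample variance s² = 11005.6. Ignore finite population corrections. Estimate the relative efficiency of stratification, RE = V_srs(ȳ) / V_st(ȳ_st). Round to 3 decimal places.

V̂(ȳ_st) = Σ W_h² s_h²/n_h, with W_h = N_h/N and N = 2650:
  stratum A: (2200/2650)²·95.97²/498 = 12.7466
  stratum B: (450/2650)²·24.91²/58 = 0.308498
V_st = 13.0551
V_srs = s²/n = 11005.6/556 = 19.7942
Relative efficiency = V_srs / V_st = 19.7942/13.0551 = 1.5162

RE ≈ 1.516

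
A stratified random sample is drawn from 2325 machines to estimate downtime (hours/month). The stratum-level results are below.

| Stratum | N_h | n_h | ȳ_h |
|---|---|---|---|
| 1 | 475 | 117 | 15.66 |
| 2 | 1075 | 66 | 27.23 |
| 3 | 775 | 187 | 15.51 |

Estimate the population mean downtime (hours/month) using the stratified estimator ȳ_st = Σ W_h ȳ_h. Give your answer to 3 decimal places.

N = Σ N_h = 2325. Stratum weights W_h = N_h/N.
ȳ_st = (475·15.66 + 1075·27.23 + 775·15.51) / 2325 = 20.95957

ȳ_st ≈ 20.960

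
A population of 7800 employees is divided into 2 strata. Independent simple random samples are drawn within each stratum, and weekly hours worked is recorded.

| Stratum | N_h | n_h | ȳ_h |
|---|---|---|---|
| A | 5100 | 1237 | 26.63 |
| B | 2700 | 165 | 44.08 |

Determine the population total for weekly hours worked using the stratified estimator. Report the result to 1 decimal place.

τ̂_st ≈ 254829.0

τ̂_st = Σ N_h ȳ_h = 5100·26.63 + 2700·44.08 = 254829.0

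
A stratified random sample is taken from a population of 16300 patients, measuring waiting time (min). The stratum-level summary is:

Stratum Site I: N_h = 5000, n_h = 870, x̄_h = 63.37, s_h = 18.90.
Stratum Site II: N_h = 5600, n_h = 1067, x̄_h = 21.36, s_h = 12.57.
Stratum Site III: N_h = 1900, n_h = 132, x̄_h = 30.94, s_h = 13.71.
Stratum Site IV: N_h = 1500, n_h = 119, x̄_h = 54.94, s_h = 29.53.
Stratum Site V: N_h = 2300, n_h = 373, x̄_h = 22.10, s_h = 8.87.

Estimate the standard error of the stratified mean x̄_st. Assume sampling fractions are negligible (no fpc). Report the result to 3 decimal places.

V̂(x̄_st) = Σ W_h² s_h²/n_h, with W_h = N_h/N and N = 16300:
  stratum Site I: (5000/16300)²·18.90²/870 = 0.038634
  stratum Site II: (5600/16300)²·12.57²/1067 = 0.0174786
  stratum Site III: (1900/16300)²·13.71²/132 = 0.0193479
  stratum Site IV: (1500/16300)²·29.53²/119 = 0.0620565
  stratum Site V: (2300/16300)²·8.87²/373 = 0.00419971
V̂(x̄_st) = 0.141717
SE(x̄_st) = √0.141717 = 0.376453

SE(x̄_st) ≈ 0.376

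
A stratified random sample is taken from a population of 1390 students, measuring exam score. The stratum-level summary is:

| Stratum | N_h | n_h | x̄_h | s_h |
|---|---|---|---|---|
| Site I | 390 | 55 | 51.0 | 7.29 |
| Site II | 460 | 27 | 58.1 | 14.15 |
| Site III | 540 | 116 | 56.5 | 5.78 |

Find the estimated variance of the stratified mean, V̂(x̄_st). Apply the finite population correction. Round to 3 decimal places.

V̂(x̄_st) = Σ W_h² (1 − n_h/N_h) s_h²/n_h, with W_h = N_h/N and N = 1390:
  stratum Site I: (390/1390)²·(1 − 55/390)·7.29²/55 = 0.065339
  stratum Site II: (460/1390)²·(1 − 27/460)·14.15²/27 = 0.764478
  stratum Site III: (540/1390)²·(1 − 116/540)·5.78²/116 = 0.0341293
V̂(x̄_st) = 0.863947

V̂(x̄_st) ≈ 0.864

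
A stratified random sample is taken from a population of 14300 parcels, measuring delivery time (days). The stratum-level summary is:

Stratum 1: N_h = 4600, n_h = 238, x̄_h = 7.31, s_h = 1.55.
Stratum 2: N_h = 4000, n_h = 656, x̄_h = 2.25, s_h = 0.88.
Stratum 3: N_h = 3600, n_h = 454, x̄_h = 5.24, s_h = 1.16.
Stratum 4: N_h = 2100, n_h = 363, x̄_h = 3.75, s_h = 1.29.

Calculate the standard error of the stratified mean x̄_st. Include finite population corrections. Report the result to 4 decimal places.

SE(x̄_st) ≈ 0.0362

V̂(x̄_st) = Σ W_h² (1 − n_h/N_h) s_h²/n_h, with W_h = N_h/N and N = 14300:
  stratum 1: (4600/14300)²·(1 − 238/4600)·1.55²/238 = 0.000990508
  stratum 2: (4000/14300)²·(1 − 656/4000)·0.88²/656 = 7.72175e-05
  stratum 3: (3600/14300)²·(1 − 454/3600)·1.16²/454 = 0.000164153
  stratum 4: (2100/14300)²·(1 − 363/2100)·1.29²/363 = 8.17749e-05
V̂(x̄_st) = 0.00131365
SE(x̄_st) = √0.00131365 = 0.0362444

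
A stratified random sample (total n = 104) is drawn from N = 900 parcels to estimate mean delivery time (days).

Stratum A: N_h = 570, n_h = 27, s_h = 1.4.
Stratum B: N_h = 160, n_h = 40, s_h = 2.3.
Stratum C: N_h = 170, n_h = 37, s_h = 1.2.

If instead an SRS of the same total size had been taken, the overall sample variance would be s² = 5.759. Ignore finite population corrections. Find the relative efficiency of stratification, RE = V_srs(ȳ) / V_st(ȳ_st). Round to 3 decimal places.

V̂(ȳ_st) = Σ W_h² s_h²/n_h, with W_h = N_h/N and N = 900:
  stratum A: (570/900)²·1.4²/27 = 0.0291177
  stratum B: (160/900)²·2.3²/40 = 0.00417975
  stratum C: (170/900)²·1.2²/37 = 0.00138859
V_st = 0.034686
V_srs = s²/n = 5.759/104 = 0.055375
Relative efficiency = V_srs / V_st = 0.055375/0.034686 = 1.5965

RE ≈ 1.596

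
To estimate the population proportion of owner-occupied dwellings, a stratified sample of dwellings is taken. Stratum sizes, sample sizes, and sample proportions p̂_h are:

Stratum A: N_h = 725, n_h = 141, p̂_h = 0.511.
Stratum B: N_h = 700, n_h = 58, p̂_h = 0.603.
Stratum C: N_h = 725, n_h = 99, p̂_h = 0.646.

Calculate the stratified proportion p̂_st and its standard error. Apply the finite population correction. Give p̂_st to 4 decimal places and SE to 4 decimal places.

N = 2150; stratum weights W_h = N_h/N.
p̂_st = Σ W_h p̂_h = (725·0.511 + 700·0.603 + 725·0.646)/2150 = 0.58648
V̂(p̂_st) = Σ W_h² (1 − n_h/N_h) p̂_h(1−p̂_h)/(n_h−1):
  stratum A: (725/2150)²·(1 − 141/725)·0.511·0.489/140 = 0.000163484
  stratum B: (700/2150)²·(1 − 58/700)·0.603·0.397/57 = 0.000408309
  stratum C: (725/2150)²·(1 − 99/725)·0.646·0.354/98 = 0.000229111
V̂(p̂_st) = 0.000800904; SE = √V̂ = 0.0283002

p̂_st ≈ 0.5865, SE ≈ 0.0283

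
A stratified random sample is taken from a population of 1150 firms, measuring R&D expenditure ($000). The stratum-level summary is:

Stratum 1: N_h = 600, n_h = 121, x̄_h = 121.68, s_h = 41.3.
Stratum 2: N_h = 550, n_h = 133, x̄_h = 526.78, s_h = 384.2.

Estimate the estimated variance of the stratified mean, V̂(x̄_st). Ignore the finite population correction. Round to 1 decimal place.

V̂(x̄_st) = Σ W_h² s_h²/n_h, with W_h = N_h/N and N = 1150:
  stratum 1: (600/1150)²·41.3²/121 = 3.83726
  stratum 2: (550/1150)²·384.2²/133 = 253.859
V̂(x̄_st) = 257.696

V̂(x̄_st) ≈ 257.7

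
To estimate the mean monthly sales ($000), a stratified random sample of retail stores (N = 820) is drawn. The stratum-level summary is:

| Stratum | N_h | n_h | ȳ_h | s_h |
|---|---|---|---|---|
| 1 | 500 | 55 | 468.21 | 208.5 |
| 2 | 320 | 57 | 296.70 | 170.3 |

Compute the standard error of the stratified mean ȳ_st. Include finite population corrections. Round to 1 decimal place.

SE(ȳ_st) ≈ 18.0

V̂(ȳ_st) = Σ W_h² (1 − n_h/N_h) s_h²/n_h, with W_h = N_h/N and N = 820:
  stratum 1: (500/820)²·(1 − 55/500)·208.5²/55 = 261.548
  stratum 2: (320/820)²·(1 − 57/320)·170.3²/57 = 63.6843
V̂(ȳ_st) = 325.233
SE(ȳ_st) = √325.233 = 18.0342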